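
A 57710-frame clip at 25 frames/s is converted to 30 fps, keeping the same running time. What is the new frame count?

Frames at target rate = 57710 × (30) / (25) = 69252.

69252 frames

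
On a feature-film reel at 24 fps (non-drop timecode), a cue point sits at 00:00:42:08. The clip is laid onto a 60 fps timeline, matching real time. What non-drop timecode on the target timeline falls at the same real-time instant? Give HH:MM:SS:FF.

00:00:42:20

Source frame index: (0×3600 + 0×60 + 42) × 24 + 8 = 1016.
Real time: 1016 / (24) = 127/3 s.
Target frame: (127/3) × (60) = 2540.
At 60 labels/s: frame 2540 → 00:00:42:20.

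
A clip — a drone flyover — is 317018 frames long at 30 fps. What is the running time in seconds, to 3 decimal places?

Running time = 317018 × 1/30 = 158509/15 s ≈ 10567.267 s.

10567.267 seconds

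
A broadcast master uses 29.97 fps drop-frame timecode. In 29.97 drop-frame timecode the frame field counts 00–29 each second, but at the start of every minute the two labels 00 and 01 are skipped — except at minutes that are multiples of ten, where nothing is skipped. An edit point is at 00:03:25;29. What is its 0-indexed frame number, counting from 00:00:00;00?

Complete 10-minute blocks: 0, each 17982 frames → 0.
Remaining 3 whole minutes in the current block: 1800 + 2 × 1798 = 5396 frames.
Within the current minute: 25 × 30 + 29 − 2 = 777 (labels ;00/;01 skipped at this minute). Total = 0 + 5396 + 777 = 6173.

6173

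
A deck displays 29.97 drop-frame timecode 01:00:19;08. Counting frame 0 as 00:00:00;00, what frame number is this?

108470

Complete 10-minute blocks: 6, each 17982 frames → 107892.
Remaining 0 whole minutes in the current block: 0 frames.
Within the current minute: 19 × 30 + 8 = 578. Total = 107892 + 0 + 578 = 108470.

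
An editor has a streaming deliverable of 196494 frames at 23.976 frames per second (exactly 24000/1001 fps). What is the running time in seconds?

Running time = 196494 / (24000/1001) = 8195.43725 s.

8195.43725 seconds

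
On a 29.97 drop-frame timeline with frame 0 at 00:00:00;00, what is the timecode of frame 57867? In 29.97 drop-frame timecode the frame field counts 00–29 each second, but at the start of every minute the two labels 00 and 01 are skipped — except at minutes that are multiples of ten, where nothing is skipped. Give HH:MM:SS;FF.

00:32:10;25

Each 10-minute DF block holds 10 × 60 × 30 − 9 × 2 = 17982 frames. 57867 ÷ 17982 → 3 full blocks, remainder 3921.
Within the partial block the first minute is 1800 frames and each further minute 1798, so 2 further minute boundaries passed. Total skipped labels = 18 × 3 + 2 × 2 = 58.
Non-drop label index = 57867 + 58 = 57925; at 30 labels/s that is 00:32:10:25, i.e. DF 00:32:10;25.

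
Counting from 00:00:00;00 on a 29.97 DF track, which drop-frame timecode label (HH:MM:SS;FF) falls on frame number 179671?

Ten DF minutes hold 17982 frames, so frame 179671 lies in block 9 (frames 161838–179819) with 17833 frames into that block.
The block's first minute is 1800 frames and the rest 1798 each; 17833 frames reaches minute 9, so 9 × 18 + 9 × 2 = 180 labels have been skipped so far.
Adding those back, label number 179671 + 180 = 179851 at 30 labels/s is 5995 s + 1 f = 1 h 39 min 55 s frame 1, i.e. 01:39:55;01.

01:39:55;01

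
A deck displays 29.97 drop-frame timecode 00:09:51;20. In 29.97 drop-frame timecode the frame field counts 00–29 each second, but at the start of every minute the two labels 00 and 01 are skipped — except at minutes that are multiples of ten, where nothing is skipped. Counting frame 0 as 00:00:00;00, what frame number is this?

Complete 10-minute blocks: 0, each 17982 frames → 0.
Remaining 9 whole minutes in the current block: 1800 + 8 × 1798 = 16184 frames.
Within the current minute: 51 × 30 + 20 − 2 = 1548 (labels ;00/;01 skipped at this minute). Total = 0 + 16184 + 1548 = 17732.

17732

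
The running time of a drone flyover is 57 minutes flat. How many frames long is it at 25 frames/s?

57 min = 3420 s.
Frames = 3420 × 25 = 85500.

85500 frames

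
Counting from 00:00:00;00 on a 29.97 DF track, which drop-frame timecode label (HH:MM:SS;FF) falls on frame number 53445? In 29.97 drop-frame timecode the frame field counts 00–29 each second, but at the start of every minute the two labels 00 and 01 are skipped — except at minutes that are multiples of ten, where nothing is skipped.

Ten DF minutes hold 17982 frames, so frame 53445 lies in block 2 (frames 35964–53945) with 17481 frames into that block.
The block's first minute is 1800 frames and the rest 1798 each; 17481 frames reaches minute 9, so 2 × 18 + 9 × 2 = 54 labels have been skipped so far.
Adding those back, label number 53445 + 54 = 53499 at 30 labels/s is 1783 s + 9 f = 0 h 29 min 43 s frame 9, i.e. 00:29:43;09.

00:29:43;09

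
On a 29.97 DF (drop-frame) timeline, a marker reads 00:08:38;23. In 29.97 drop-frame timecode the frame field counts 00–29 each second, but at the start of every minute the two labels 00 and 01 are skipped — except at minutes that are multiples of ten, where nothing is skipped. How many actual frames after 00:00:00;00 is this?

As if non-drop at 30 labels/s: (0 × 3600 + 8 × 60 + 38) × 30 + 23 = 15563.
Minute boundaries passed: 8; those not divisible by 10: 8 − 0 = 8; dropped labels = 2 × 8 = 16.
Actual frame index = 15563 − 16 = 15547.

15547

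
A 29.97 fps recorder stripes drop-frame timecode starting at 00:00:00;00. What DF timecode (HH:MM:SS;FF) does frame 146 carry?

00:00:04;26

Each 10-minute DF block holds 10 × 60 × 30 − 9 × 2 = 17982 frames. 146 ÷ 17982 → 0 full blocks, remainder 146.
Within the partial block the first minute is 1800 frames and each further minute 1798, so 0 further minute boundaries passed. Total skipped labels = 18 × 0 + 2 × 0 = 0.
Non-drop label index = 146 + 0 = 146; at 30 labels/s that is 00:00:04:26, i.e. DF 00:00:04;26.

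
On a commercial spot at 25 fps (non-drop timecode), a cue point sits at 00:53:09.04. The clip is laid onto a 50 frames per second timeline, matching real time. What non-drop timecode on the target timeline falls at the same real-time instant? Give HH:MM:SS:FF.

Source frame index: (0×3600 + 53×60 + 9) × 25 + 4 = 79729.
Real time: 79729 / (25) = 79729/25 s.
Target frame: (79729/25) × (50) = 159458.
At 50 labels/s: frame 159458 → 00:53:09:08.

00:53:09:08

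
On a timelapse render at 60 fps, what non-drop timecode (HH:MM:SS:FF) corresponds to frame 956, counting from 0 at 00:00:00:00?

956 ÷ 60 = 15 full seconds, remainder 56 frames.
15 s = 0 h 0 min 15 s.
Timecode: 00:00:15:56.

00:00:15:56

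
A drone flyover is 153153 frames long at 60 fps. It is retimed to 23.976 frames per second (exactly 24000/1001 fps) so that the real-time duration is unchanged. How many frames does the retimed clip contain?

Target frames = source frames × (target rate / source rate) = 153153 × (24000/1001)/(60) = 153153 × 400/1001 = 61200.

61200 frames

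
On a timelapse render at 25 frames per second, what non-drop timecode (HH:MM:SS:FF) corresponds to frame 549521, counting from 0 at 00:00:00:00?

06:06:20:21

549521 ÷ 25 = 21980 full seconds, remainder 21 frames.
21980 s = 6 h 6 min 20 s.
Timecode: 06:06:20:21.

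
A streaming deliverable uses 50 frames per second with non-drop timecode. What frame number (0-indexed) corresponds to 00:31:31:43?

Total seconds to the label: (0 × 3600 + 31 × 60 + 31) = 1891.
Frame index = 1891 × 50 + 43 = 94593.

frame 94593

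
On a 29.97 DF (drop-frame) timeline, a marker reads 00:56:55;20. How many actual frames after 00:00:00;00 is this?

Complete 10-minute blocks: 5, each 17982 frames → 89910.
Remaining 6 whole minutes in the current block: 1800 + 5 × 1798 = 10790 frames.
Within the current minute: 55 × 30 + 20 − 2 = 1668 (labels ;00/;01 skipped at this minute). Total = 89910 + 10790 + 1668 = 102368.

102368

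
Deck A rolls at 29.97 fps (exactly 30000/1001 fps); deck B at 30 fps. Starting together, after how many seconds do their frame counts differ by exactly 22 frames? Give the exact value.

The gap grows by |30 − 30000/1001| = 30/1001 frames per second.
Time for a 22-frame gap: 22 ÷ (30/1001) = 11011/15 s.

11011/15 seconds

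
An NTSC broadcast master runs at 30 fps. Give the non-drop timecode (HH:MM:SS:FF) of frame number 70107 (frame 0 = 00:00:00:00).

00:38:56:27

70107 ÷ 30 = 2336 full seconds, remainder 27 frames.
2336 s = 0 h 38 min 56 s.
Timecode: 00:38:56:27.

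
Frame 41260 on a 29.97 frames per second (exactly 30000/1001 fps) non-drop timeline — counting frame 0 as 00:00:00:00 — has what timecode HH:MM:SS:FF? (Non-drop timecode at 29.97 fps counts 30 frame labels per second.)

41260 ÷ 30 = 1375 full seconds, remainder 10 frames.
1375 s = 0 h 22 min 55 s.
Timecode: 00:22:55:10.

00:22:55:10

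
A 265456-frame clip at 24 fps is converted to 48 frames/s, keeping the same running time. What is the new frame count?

Target frames = source frames × (target rate / source rate) = 265456 × (48)/(24) = 265456 × 2 = 530912.

530912 frames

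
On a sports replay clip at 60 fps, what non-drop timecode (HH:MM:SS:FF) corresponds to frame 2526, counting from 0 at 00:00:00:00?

2526 ÷ 60 = 42 full seconds, remainder 6 frames.
42 s = 0 h 0 min 42 s.
Timecode: 00:00:42:06.

00:00:42:06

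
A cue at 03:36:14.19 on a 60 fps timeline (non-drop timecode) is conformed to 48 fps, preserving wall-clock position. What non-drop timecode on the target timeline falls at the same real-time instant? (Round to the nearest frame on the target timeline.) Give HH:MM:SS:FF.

03:36:14:15

Source frame index: (3×3600 + 36×60 + 14) × 60 + 19 = 778459.
Real time: 778459 / (60) = 778459/60 s.
Target frame: (778459/60) × (48) = 3113836/5 ≈ 622767.200 → 622767.
At 48 labels/s: frame 622767 → 03:36:14:15.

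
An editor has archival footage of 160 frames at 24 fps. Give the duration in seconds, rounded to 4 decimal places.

6.6667 seconds

Running time = 160 × 1/24 = 20/3 s ≈ 6.6667 s.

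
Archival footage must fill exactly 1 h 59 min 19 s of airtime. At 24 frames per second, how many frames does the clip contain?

1 h 59 min 19 s = 7159 s.
Frames = 7159 × 24 = 171816.

171816 frames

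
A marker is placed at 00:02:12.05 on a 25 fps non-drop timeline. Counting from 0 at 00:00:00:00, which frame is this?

frame 3305

Total seconds to the label: (0 × 3600 + 2 × 60 + 12) = 132.
Frame index = 132 × 25 + 5 = 3305.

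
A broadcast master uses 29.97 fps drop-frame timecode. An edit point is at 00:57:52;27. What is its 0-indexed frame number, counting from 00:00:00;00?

As if non-drop at 30 labels/s: (0 × 3600 + 57 × 60 + 52) × 30 + 27 = 104187.
Minute boundaries passed: 57; those not divisible by 10: 57 − 5 = 52; dropped labels = 2 × 52 = 104.
Actual frame index = 104187 − 104 = 104083.

104083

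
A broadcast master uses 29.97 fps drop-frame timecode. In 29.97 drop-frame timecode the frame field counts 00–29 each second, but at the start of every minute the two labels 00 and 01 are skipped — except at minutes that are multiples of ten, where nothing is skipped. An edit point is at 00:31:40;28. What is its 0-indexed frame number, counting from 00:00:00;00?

56972

As if non-drop at 30 labels/s: (0 × 3600 + 31 × 60 + 40) × 30 + 28 = 57028.
Minute boundaries passed: 31; those not divisible by 10: 31 − 3 = 28; dropped labels = 2 × 28 = 56.
Actual frame index = 57028 − 56 = 56972.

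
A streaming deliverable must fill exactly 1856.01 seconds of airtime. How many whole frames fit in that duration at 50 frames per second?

Frames = 1856.01 × 50 = 185601/2 ≈ 92800.5000.
Complete frames: 92800.

92800 frames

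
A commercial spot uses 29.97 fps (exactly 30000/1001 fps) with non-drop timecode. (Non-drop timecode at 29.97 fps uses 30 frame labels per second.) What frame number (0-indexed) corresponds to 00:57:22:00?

Total seconds to the label: (0 × 3600 + 57 × 60 + 22) = 3442.
Frame index = 3442 × 30 + 0 = 103260.

103260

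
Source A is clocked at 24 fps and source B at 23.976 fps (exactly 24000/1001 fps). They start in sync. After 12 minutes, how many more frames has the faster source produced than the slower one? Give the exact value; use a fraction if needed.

12 min = 720 s.
A emits 24 × 720 = 17280 frames; B emits 24000/1001 × 720 = 17280000/1001.
Difference = 17280/1001 frames (≈ 17.2627); B is behind A.

17280/1001 frames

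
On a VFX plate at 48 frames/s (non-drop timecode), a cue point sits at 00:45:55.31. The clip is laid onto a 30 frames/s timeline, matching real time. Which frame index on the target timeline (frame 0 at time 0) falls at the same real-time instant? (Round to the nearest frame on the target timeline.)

frame 82669

Source frame index: (0×3600 + 45×60 + 55) × 48 + 31 = 132271.
Real time: 132271 / (48) = 132271/48 s.
Target frame: (132271/48) × (30) = 661355/8 ≈ 82669.375 → 82669.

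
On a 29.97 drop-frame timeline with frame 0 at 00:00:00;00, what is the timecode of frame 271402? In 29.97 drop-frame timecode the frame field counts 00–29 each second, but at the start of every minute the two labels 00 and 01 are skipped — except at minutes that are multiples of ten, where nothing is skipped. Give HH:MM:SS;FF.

02:30:55;22

Ten DF minutes hold 17982 frames, so frame 271402 lies in block 15 (frames 269730–287711) with 1672 frames into that block.
The block's first minute is 1800 frames and the rest 1798 each; 1672 frames reaches minute 0, so 15 × 18 + 0 × 2 = 270 labels have been skipped so far.
Adding those back, label number 271402 + 270 = 271672 at 30 labels/s is 9055 s + 22 f = 2 h 30 min 55 s frame 22, i.e. 02:30:55;22.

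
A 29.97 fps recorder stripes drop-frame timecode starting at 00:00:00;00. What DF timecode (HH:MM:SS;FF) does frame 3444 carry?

00:01:54;26

Each 10-minute DF block holds 10 × 60 × 30 − 9 × 2 = 17982 frames. 3444 ÷ 17982 → 0 full blocks, remainder 3444.
Within the partial block the first minute is 1800 frames and each further minute 1798, so 1 further minute boundary passed. Total skipped labels = 18 × 0 + 2 × 1 = 2.
Non-drop label index = 3444 + 2 = 3446; at 30 labels/s that is 00:01:54:26, i.e. DF 00:01:54;26.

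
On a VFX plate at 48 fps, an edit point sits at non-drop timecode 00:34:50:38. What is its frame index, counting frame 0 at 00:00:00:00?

100358

Total seconds to the label: (0 × 3600 + 34 × 60 + 50) = 2090.
Frame index = 2090 × 48 + 38 = 100358.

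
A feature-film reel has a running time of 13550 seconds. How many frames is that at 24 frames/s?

Frames = 13550 × 24 = 325200.

325200 frames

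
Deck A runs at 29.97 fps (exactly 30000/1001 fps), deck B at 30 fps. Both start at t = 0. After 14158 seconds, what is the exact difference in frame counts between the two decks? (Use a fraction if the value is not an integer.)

A emits 30000/1001 × 14158 = 424740000/1001 frames; B emits 30 × 14158 = 424740.
Difference = 424740/1001 frames (≈ 424.3157); B is ahead of A.

424740/1001 frames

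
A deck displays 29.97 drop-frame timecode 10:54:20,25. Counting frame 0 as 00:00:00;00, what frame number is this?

Complete 10-minute blocks: 65, each 17982 frames → 1168830.
Remaining 4 whole minutes in the current block: 1800 + 3 × 1798 = 7194 frames.
Within the current minute: 20 × 30 + 25 − 2 = 623 (labels ;00/;01 skipped at this minute). Total = 1168830 + 7194 + 623 = 1176647.

1176647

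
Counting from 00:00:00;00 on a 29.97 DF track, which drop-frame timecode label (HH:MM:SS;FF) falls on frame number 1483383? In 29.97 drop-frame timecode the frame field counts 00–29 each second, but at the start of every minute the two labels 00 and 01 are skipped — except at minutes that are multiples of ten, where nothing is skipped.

13:44:55;17

Each 10-minute DF block holds 10 × 60 × 30 − 9 × 2 = 17982 frames. 1483383 ÷ 17982 → 82 full blocks, remainder 8859.
Within the partial block the first minute is 1800 frames and each further minute 1798, so 4 further minute boundaries passed. Total skipped labels = 18 × 82 + 2 × 4 = 1484.
Non-drop label index = 1483383 + 1484 = 1484867; at 30 labels/s that is 13:44:55:17, i.e. DF 13:44:55;17.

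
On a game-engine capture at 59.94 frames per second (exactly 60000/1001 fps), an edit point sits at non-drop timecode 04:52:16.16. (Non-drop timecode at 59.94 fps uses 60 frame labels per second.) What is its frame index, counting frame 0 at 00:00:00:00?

frame 1052176

Total seconds to the label: (4 × 3600 + 52 × 60 + 16) = 17536.
Frame index = 17536 × 60 + 16 = 1052176.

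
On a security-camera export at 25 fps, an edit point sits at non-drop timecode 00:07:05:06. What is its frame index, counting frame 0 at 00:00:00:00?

frame 10631

Total seconds to the label: (0 × 3600 + 7 × 60 + 5) = 425.
Frame index = 425 × 25 + 6 = 10631.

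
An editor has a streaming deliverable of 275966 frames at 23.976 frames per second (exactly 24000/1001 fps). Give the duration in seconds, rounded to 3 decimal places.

11510.082 seconds

Running time = 275966 × 1001/24000 = 138120983/12000 s ≈ 11510.082 s.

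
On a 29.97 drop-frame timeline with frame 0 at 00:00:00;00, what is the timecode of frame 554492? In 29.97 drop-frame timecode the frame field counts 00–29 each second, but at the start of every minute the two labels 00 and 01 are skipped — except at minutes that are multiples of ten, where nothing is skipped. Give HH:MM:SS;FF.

05:08:21;18

Each 10-minute DF block holds 10 × 60 × 30 − 9 × 2 = 17982 frames. 554492 ÷ 17982 → 30 full blocks, remainder 15032.
Within the partial block the first minute is 1800 frames and each further minute 1798, so 8 further minute boundaries passed. Total skipped labels = 18 × 30 + 2 × 8 = 556.
Non-drop label index = 554492 + 556 = 555048; at 30 labels/s that is 05:08:21:18, i.e. DF 05:08:21;18.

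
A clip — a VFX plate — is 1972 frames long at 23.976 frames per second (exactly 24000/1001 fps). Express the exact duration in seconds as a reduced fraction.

Running time = 1972 ÷ (24000/1001) = 1972 × 1001/24000 = 493493/6000 s.

493493/6000 seconds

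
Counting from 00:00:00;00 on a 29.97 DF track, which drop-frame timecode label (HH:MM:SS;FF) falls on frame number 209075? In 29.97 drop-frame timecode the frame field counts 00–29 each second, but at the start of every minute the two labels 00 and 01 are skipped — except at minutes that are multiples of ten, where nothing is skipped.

01:56:16;05

Ten DF minutes hold 17982 frames, so frame 209075 lies in block 11 (frames 197802–215783) with 11273 frames into that block.
The block's first minute is 1800 frames and the rest 1798 each; 11273 frames reaches minute 6, so 11 × 18 + 6 × 2 = 210 labels have been skipped so far.
Adding those back, label number 209075 + 210 = 209285 at 30 labels/s is 6976 s + 5 f = 1 h 56 min 16 s frame 5, i.e. 01:56:16;05.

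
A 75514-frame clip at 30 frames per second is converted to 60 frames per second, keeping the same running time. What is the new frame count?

151028 frames

Target frames = source frames × (target rate / source rate) = 75514 × (60)/(30) = 75514 × 2 = 151028.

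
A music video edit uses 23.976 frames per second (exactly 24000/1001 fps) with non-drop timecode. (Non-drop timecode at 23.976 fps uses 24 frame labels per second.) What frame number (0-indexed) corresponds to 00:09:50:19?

14179

Total seconds to the label: (0 × 3600 + 9 × 60 + 50) = 590.
Frame index = 590 × 24 + 19 = 14179.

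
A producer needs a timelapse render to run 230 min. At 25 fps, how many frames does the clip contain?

345000 frames

230 min = 13800 s.
Frames = 13800 × 25 = 345000.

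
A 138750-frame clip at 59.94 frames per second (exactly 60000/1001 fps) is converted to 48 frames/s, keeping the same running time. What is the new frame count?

111111 frames

Target frames = source frames × (target rate / source rate) = 138750 × (48)/(60000/1001) = 138750 × 1001/1250 = 111111.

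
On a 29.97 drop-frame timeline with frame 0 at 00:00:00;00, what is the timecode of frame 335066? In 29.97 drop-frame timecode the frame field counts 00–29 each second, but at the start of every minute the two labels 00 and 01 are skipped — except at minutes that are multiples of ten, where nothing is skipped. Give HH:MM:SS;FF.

Each 10-minute DF block holds 10 × 60 × 30 − 9 × 2 = 17982 frames. 335066 ÷ 17982 → 18 full blocks, remainder 11390.
Within the partial block the first minute is 1800 frames and each further minute 1798, so 6 further minute boundaries passed. Total skipped labels = 18 × 18 + 2 × 6 = 336.
Non-drop label index = 335066 + 336 = 335402; at 30 labels/s that is 03:06:20:02, i.e. DF 03:06:20;02.

03:06:20;02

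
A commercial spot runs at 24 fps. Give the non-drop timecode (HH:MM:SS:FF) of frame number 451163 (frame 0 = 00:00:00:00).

05:13:18:11

451163 ÷ 24 = 18798 full seconds, remainder 11 frames.
18798 s = 5 h 13 min 18 s.
Timecode: 05:13:18:11.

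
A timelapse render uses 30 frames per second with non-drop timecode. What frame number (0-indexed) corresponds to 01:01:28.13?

Total seconds to the label: (1 × 3600 + 1 × 60 + 28) = 3688.
Frame index = 3688 × 30 + 13 = 110653.

frame 110653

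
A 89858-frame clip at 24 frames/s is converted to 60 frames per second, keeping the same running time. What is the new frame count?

224645 frames

Target frames = source frames × (target rate / source rate) = 89858 × (60)/(24) = 89858 × 5/2 = 224645.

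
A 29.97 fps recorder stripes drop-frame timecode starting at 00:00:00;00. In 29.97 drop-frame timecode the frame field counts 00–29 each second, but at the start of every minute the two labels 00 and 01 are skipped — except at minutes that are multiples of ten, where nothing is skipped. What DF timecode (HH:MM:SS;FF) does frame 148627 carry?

Each 10-minute DF block holds 10 × 60 × 30 − 9 × 2 = 17982 frames. 148627 ÷ 17982 → 8 full blocks, remainder 4771.
Within the partial block the first minute is 1800 frames and each further minute 1798, so 2 further minute boundaries passed. Total skipped labels = 18 × 8 + 2 × 2 = 148.
Non-drop label index = 148627 + 148 = 148775; at 30 labels/s that is 01:22:39:05, i.e. DF 01:22:39;05.

01:22:39;05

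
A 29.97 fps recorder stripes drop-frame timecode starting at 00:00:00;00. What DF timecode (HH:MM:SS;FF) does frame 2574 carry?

Each 10-minute DF block holds 10 × 60 × 30 − 9 × 2 = 17982 frames. 2574 ÷ 17982 → 0 full blocks, remainder 2574.
Within the partial block the first minute is 1800 frames and each further minute 1798, so 1 further minute boundary passed. Total skipped labels = 18 × 0 + 2 × 1 = 2.
Non-drop label index = 2574 + 2 = 2576; at 30 labels/s that is 00:01:25:26, i.e. DF 00:01:25;26.

00:01:25;26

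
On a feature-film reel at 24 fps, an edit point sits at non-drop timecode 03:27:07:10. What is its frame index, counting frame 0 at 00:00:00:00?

Total seconds to the label: (3 × 3600 + 27 × 60 + 7) = 12427.
Frame index = 12427 × 24 + 10 = 298258.

frame 298258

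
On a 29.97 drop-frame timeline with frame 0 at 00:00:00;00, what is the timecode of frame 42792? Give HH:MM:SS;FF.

Each 10-minute DF block holds 10 × 60 × 30 − 9 × 2 = 17982 frames. 42792 ÷ 17982 → 2 full blocks, remainder 6828.
Within the partial block the first minute is 1800 frames and each further minute 1798, so 3 further minute boundaries passed. Total skipped labels = 18 × 2 + 2 × 3 = 42.
Non-drop label index = 42792 + 42 = 42834; at 30 labels/s that is 00:23:47:24, i.e. DF 00:23:47;24.

00:23:47;24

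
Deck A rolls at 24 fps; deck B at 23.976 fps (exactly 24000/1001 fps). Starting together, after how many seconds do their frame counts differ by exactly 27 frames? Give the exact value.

1126.125 seconds

The gap grows by |24000/1001 − 24| = 24/1001 frames per second.
Time for a 27-frame gap: 27 ÷ (24/1001) = 1126.125 s.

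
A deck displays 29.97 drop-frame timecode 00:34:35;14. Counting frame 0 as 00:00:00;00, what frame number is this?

As if non-drop at 30 labels/s: (0 × 3600 + 34 × 60 + 35) × 30 + 14 = 62264.
Minute boundaries passed: 34; those not divisible by 10: 34 − 3 = 31; dropped labels = 2 × 31 = 62.
Actual frame index = 62264 − 62 = 62202.

62202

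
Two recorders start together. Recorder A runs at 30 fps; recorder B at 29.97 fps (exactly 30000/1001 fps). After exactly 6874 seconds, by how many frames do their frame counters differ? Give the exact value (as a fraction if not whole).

A emits 30 × 6874 = 206220 frames; B emits 30000/1001 × 6874 = 29460000/143.
Difference = 29460/143 frames (≈ 206.0140); B is behind A.

29460/143 frames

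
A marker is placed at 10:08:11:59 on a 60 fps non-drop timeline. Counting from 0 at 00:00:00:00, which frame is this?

Total seconds to the label: (10 × 3600 + 8 × 60 + 11) = 36491.
Frame index = 36491 × 60 + 59 = 2189519.

2189519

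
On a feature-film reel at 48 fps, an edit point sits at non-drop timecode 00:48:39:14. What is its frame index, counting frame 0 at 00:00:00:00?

Total seconds to the label: (0 × 3600 + 48 × 60 + 39) = 2919.
Frame index = 2919 × 48 + 14 = 140126.

140126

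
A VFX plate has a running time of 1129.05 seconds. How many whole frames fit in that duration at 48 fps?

54194 frames

Frames = 1129.05 × 48 = 270972/5 ≈ 54194.4000.
Complete frames: 54194.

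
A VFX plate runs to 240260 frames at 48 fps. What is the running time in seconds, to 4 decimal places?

Running time = 240260 × 1/48 = 60065/12 s ≈ 5005.4167 s.

5005.4167 seconds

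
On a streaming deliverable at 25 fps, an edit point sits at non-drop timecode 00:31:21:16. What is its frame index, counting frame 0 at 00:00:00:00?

47041

Total seconds to the label: (0 × 3600 + 31 × 60 + 21) = 1881.
Frame index = 1881 × 25 + 16 = 47041.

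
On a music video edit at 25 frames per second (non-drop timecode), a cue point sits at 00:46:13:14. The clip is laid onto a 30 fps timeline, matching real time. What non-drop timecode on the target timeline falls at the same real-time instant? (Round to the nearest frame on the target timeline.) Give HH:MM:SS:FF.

00:46:13:17

Source frame index: (0×3600 + 46×60 + 13) × 25 + 14 = 69339.
Real time: 69339 / (25) = 69339/25 s.
Target frame: (69339/25) × (30) = 416034/5 ≈ 83206.800 → 83207.
At 30 labels/s: frame 83207 → 00:46:13:17.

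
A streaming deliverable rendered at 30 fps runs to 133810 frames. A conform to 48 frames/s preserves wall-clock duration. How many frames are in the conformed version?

214096 frames

Target frames = source frames × (target rate / source rate) = 133810 × (48)/(30) = 133810 × 8/5 = 214096.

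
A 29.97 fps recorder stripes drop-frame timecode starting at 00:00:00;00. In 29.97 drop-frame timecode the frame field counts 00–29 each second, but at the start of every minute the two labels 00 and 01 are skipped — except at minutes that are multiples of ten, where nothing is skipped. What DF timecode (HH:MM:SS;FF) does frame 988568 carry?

Ten DF minutes hold 17982 frames, so frame 988568 lies in block 54 (frames 971028–989009) with 17540 frames into that block.
The block's first minute is 1800 frames and the rest 1798 each; 17540 frames reaches minute 9, so 54 × 18 + 9 × 2 = 990 labels have been skipped so far.
Adding those back, label number 988568 + 990 = 989558 at 30 labels/s is 32985 s + 8 f = 9 h 9 min 45 s frame 8, i.e. 09:09:45;08.

09:09:45;08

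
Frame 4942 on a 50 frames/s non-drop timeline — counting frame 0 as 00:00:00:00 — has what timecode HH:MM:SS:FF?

4942 ÷ 50 = 98 full seconds, remainder 42 frames.
98 s = 0 h 1 min 38 s.
Timecode: 00:01:38:42.

00:01:38:42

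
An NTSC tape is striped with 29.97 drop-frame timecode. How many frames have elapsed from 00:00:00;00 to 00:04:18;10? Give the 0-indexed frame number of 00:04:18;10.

7742

Complete 10-minute blocks: 0, each 17982 frames → 0.
Remaining 4 whole minutes in the current block: 1800 + 3 × 1798 = 7194 frames.
Within the current minute: 18 × 30 + 10 − 2 = 548 (labels ;00/;01 skipped at this minute). Total = 0 + 7194 + 548 = 7742.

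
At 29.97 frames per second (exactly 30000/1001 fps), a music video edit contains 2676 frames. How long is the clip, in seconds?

89.2892 seconds

Running time = 2676 / (30000/1001) = 89.2892 s.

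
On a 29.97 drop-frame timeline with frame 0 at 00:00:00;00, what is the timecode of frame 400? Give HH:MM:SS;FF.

00:00:13;10

Ten DF minutes hold 17982 frames, so frame 400 lies in block 0 (frames 0–17981) with 400 frames into that block.
The block's first minute is 1800 frames and the rest 1798 each; 400 frames reaches minute 0, so 0 × 18 + 0 × 2 = 0 labels have been skipped so far.
Adding those back, label number 400 + 0 = 400 at 30 labels/s is 13 s + 10 f = 0 h 0 min 13 s frame 10, i.e. 00:00:13;10.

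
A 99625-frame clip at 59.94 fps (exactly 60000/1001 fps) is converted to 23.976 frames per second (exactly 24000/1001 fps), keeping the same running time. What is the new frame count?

Frames at target rate = 99625 × (24000/1001) / (60000/1001) = 39850.

39850 frames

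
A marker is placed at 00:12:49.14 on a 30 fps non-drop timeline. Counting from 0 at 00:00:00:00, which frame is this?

frame 23084

Total seconds to the label: (0 × 3600 + 12 × 60 + 49) = 769.
Frame index = 769 × 30 + 14 = 23084.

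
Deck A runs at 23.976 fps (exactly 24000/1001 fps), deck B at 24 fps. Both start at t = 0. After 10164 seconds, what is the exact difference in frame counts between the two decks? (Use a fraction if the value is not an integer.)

A emits 24000/1001 × 10164 = 3168000/13 frames; B emits 24 × 10164 = 243936.
Difference = 3168/13 frames (≈ 243.6923); B is ahead of A.

3168/13 frames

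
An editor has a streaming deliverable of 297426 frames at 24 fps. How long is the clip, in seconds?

12392.75 seconds

Running time = 297426 / (24) = 12392.75 s.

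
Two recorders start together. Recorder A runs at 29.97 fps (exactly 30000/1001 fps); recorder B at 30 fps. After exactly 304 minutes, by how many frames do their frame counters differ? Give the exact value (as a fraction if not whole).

547200/1001 frames

304 min = 18240 s.
A emits 30000/1001 × 18240 = 547200000/1001 frames; B emits 30 × 18240 = 547200.
Difference = 547200/1001 frames (≈ 546.6533); B is ahead of A.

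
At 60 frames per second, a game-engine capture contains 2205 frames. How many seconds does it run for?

36.75 seconds

Running time = 2205 / (60) = 36.75 s.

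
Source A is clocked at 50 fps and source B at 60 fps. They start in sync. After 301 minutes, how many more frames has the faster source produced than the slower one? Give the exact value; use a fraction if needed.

301 min = 18060 s.
A emits 50 × 18060 = 903000 frames; B emits 60 × 18060 = 1083600.
Difference = 180600 frames; B is ahead of A.

180600 frames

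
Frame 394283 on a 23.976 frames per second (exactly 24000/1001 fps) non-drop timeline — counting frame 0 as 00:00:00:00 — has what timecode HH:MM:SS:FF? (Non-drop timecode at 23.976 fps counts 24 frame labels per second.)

394283 ÷ 24 = 16428 full seconds, remainder 11 frames.
16428 s = 4 h 33 min 48 s.
Timecode: 04:33:48:11.

04:33:48:11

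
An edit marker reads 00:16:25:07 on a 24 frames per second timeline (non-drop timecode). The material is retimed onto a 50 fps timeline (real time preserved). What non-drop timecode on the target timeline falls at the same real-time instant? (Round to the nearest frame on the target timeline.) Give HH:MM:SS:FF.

Source frame index: (0×3600 + 16×60 + 25) × 24 + 7 = 23647.
Real time: 23647 / (24) = 23647/24 s.
Target frame: (23647/24) × (50) = 591175/12 ≈ 49264.583 → 49265.
At 50 labels/s: frame 49265 → 00:16:25:15.

00:16:25:15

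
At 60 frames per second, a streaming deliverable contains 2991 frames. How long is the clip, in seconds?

Running time = 2991 / (60) = 49.85 s.

49.85 seconds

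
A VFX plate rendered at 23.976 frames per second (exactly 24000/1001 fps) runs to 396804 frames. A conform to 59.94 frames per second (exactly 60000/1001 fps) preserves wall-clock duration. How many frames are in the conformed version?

Target frames = source frames × (target rate / source rate) = 396804 × (60000/1001)/(24000/1001) = 396804 × 5/2 = 992010.

992010 frames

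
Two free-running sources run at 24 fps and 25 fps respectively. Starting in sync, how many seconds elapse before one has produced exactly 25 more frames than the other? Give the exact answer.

25 seconds

The gap grows by |25 − 24| = 1 frame per second.
Time for a 25-frame gap: 25 ÷ (1) = 25 s.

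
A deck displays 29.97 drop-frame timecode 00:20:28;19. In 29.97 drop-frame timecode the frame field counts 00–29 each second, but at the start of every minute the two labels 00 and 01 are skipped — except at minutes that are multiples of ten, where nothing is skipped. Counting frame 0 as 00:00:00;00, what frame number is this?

Complete 10-minute blocks: 2, each 17982 frames → 35964.
Remaining 0 whole minutes in the current block: 0 frames.
Within the current minute: 28 × 30 + 19 = 859. Total = 35964 + 0 + 859 = 36823.

36823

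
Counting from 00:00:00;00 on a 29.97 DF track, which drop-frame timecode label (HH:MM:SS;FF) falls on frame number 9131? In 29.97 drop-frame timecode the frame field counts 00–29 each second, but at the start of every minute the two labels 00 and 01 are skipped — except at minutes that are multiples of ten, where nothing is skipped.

00:05:04;21

Each 10-minute DF block holds 10 × 60 × 30 − 9 × 2 = 17982 frames. 9131 ÷ 17982 → 0 full blocks, remainder 9131.
Within the partial block the first minute is 1800 frames and each further minute 1798, so 5 further minute boundaries passed. Total skipped labels = 18 × 0 + 2 × 5 = 10.
Non-drop label index = 9131 + 10 = 9141; at 30 labels/s that is 00:05:04:21, i.e. DF 00:05:04;21.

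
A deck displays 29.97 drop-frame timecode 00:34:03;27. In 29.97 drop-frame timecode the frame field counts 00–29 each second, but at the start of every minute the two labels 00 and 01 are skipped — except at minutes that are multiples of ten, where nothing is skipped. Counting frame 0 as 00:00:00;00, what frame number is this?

61255

As if non-drop at 30 labels/s: (0 × 3600 + 34 × 60 + 3) × 30 + 27 = 61317.
Minute boundaries passed: 34; those not divisible by 10: 34 − 3 = 31; dropped labels = 2 × 31 = 62.
Actual frame index = 61317 − 62 = 61255.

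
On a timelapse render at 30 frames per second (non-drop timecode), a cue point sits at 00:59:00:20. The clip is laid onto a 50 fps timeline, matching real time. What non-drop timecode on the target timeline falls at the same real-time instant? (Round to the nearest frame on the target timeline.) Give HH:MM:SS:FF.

00:59:00:33

Source frame index: (0×3600 + 59×60 + 0) × 30 + 20 = 106220.
Real time: 106220 / (30) = 10622/3 s.
Target frame: (10622/3) × (50) = 531100/3 ≈ 177033.333 → 177033.
At 50 labels/s: frame 177033 → 00:59:00:33.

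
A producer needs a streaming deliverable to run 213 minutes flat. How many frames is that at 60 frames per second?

766800 frames

213 min = 12780 s.
Frames = 12780 × 60 = 766800.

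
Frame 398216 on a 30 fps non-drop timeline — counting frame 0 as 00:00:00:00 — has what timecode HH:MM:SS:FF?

03:41:13:26

398216 ÷ 30 = 13273 full seconds, remainder 26 frames.
13273 s = 3 h 41 min 13 s.
Timecode: 03:41:13:26.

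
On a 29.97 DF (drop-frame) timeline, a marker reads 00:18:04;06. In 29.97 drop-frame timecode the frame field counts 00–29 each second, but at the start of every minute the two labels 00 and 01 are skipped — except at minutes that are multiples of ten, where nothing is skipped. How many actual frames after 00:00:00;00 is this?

32492

As if non-drop at 30 labels/s: (0 × 3600 + 18 × 60 + 4) × 30 + 6 = 32526.
Minute boundaries passed: 18; those not divisible by 10: 18 − 1 = 17; dropped labels = 2 × 17 = 34.
Actual frame index = 32526 − 34 = 32492.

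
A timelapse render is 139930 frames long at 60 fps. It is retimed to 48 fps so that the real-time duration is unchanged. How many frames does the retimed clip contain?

Target frames = source frames × (target rate / source rate) = 139930 × (48)/(60) = 139930 × 4/5 = 111944.

111944 frames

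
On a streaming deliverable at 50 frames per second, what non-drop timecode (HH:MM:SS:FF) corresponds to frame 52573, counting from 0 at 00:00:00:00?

00:17:31:23

52573 ÷ 50 = 1051 full seconds, remainder 23 frames.
1051 s = 0 h 17 min 31 s.
Timecode: 00:17:31:23.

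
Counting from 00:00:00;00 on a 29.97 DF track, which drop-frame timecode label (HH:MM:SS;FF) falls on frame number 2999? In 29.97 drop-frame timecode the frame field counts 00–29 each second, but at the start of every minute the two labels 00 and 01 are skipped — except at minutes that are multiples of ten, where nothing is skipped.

Ten DF minutes hold 17982 frames, so frame 2999 lies in block 0 (frames 0–17981) with 2999 frames into that block.
The block's first minute is 1800 frames and the rest 1798 each; 2999 frames reaches minute 1, so 0 × 18 + 1 × 2 = 2 labels have been skipped so far.
Adding those back, label number 2999 + 2 = 3001 at 30 labels/s is 100 s + 1 f = 0 h 1 min 40 s frame 1, i.e. 00:01:40;01.

00:01:40;01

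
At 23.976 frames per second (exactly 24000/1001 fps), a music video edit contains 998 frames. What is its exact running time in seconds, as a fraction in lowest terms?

499499/12000 seconds

Running time = 998 ÷ (24000/1001) = 998 × 1001/24000 = 499499/12000 s.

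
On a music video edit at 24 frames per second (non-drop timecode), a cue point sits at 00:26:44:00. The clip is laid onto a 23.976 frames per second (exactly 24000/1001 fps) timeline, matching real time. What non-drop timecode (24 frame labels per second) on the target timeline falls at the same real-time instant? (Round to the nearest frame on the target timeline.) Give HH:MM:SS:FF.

Source frame index: (0×3600 + 26×60 + 44) × 24 + 0 = 38496.
Real time: 38496 / (24) = 1604 s.
Target frame: (1604) × (24000/1001) = 38496000/1001 ≈ 38457.542 → 38458.
At 24 labels/s: frame 38458 → 00:26:42:10.

00:26:42:10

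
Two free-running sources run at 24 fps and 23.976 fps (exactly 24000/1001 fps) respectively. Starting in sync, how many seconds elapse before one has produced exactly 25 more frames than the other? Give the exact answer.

25025/24 seconds

The gap grows by |24000/1001 − 24| = 24/1001 frames per second.
Time for a 25-frame gap: 25 ÷ (24/1001) = 25025/24 s.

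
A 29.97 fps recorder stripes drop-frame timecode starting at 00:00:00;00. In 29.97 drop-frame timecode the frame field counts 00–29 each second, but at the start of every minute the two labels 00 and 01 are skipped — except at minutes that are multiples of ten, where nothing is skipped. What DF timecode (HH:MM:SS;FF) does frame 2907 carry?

00:01:36;29

Each 10-minute DF block holds 10 × 60 × 30 − 9 × 2 = 17982 frames. 2907 ÷ 17982 → 0 full blocks, remainder 2907.
Within the partial block the first minute is 1800 frames and each further minute 1798, so 1 further minute boundary passed. Total skipped labels = 18 × 0 + 2 × 1 = 2.
Non-drop label index = 2907 + 2 = 2909; at 30 labels/s that is 00:01:36:29, i.e. DF 00:01:36;29.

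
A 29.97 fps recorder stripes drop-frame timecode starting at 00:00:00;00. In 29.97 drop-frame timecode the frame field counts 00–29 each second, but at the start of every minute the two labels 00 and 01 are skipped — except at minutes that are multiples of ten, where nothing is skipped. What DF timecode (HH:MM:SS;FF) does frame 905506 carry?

08:23:33;22

Each 10-minute DF block holds 10 × 60 × 30 − 9 × 2 = 17982 frames. 905506 ÷ 17982 → 50 full blocks, remainder 6406.
Within the partial block the first minute is 1800 frames and each further minute 1798, so 3 further minute boundaries passed. Total skipped labels = 18 × 50 + 2 × 3 = 906.
Non-drop label index = 905506 + 906 = 906412; at 30 labels/s that is 08:23:33:22, i.e. DF 08:23:33;22.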